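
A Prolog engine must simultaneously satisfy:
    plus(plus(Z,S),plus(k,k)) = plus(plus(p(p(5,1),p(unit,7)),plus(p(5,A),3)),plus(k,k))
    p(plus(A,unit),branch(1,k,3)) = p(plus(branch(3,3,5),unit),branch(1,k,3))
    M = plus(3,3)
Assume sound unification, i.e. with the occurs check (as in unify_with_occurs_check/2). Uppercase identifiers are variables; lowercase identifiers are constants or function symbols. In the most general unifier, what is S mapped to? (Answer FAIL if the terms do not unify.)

plus(p(5,branch(3,3,5)),3)

Decompose plus/2: plus(Z,S) = plus(p(p(5,1),p(unit,7)),plus(p(5,A),3)),  plus(k,k) = plus(k,k).
Decompose plus/2: Z = p(p(5,1),p(unit,7)),  S = plus(p(5,A),3).
Bind Z := p(p(5,1),p(unit,7)); no other remaining equation mentions Z.
Bind S := plus(p(5,A),3); no other remaining equation mentions S.
Delete trivial equation plus(k,k) = plus(k,k).
Decompose p/2: plus(A,unit) = plus(branch(3,3,5),unit),  branch(1,k,3) = branch(1,k,3).
Decompose plus/2: A = branch(3,3,5),  unit = unit.
Bind A := branch(3,3,5); no other remaining equation mentions A. Substituting into the earlier binding gives S := plus(p(5,branch(3,3,5)),3).
Delete trivial equation unit = unit.
Delete trivial equation branch(1,k,3) = branch(1,k,3).
Bind M := plus(3,3).
MGU = { Z = p(p(5,1),p(unit,7)), S = plus(p(5,branch(3,3,5)),3), A = branch(3,3,5), M = plus(3,3) }, so S = plus(p(5,branch(3,3,5)),3).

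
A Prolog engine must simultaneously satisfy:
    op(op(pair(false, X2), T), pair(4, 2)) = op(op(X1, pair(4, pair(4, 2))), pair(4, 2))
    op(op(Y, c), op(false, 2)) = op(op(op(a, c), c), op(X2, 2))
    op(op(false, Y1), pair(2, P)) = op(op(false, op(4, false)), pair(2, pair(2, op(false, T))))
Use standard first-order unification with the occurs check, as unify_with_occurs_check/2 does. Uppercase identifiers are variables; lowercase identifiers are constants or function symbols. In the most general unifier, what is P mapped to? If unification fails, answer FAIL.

pair(2, op(false, pair(4, pair(4, 2))))

Decompose op/2: op(pair(false, X2), T) = op(X1, pair(4, pair(4, 2))),  pair(4, 2) = pair(4, 2).
Decompose op/2: pair(false, X2) = X1,  T = pair(4, pair(4, 2)).
Bind X1 := pair(false, X2); no other remaining equation mentions X1.
Bind T := pair(4, pair(4, 2)); substituting into the one remaining equation that mentions T gives: op(op(false, Y1), pair(2, P)) = op(op(false, op(4, false)), pair(2, pair(2, op(false, pair(4, pair(4, 2)))))).
Delete trivial equation pair(4, 2) = pair(4, 2).
Decompose op/2: op(Y, c) = op(op(a, c), c),  op(false, 2) = op(X2, 2).
Decompose op/2: Y = op(a, c),  c = c.
Bind Y := op(a, c); no other remaining equation mentions Y.
Delete trivial equation c = c.
Decompose op/2: false = X2,  2 = 2.
Bind X2 := false; no other remaining equation mentions X2. Substituting into the earlier binding gives X1 := pair(false, false).
Delete trivial equation 2 = 2.
Decompose op/2: op(false, Y1) = op(false, op(4, false)),  pair(2, P) = pair(2, pair(2, op(false, pair(4, pair(4, 2))))).
Decompose op/2: false = false,  Y1 = op(4, false).
Delete trivial equation false = false.
Bind Y1 := op(4, false); no other remaining equation mentions Y1.
Decompose pair/2: 2 = 2,  P = pair(2, op(false, pair(4, pair(4, 2)))).
Delete trivial equation 2 = 2.
Bind P := pair(2, op(false, pair(4, pair(4, 2)))).
MGU = { X1 = pair(false, false), T = pair(4, pair(4, 2)), Y = op(a, c), X2 = false, Y1 = op(4, false), P = pair(2, op(false, pair(4, pair(4, 2)))) }, so P = pair(2, op(false, pair(4, pair(4, 2)))).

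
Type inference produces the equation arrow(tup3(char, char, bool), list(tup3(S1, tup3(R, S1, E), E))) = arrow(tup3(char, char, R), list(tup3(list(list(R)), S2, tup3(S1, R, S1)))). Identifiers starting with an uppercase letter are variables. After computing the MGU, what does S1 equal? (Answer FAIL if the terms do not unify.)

Decompose arrow/2: tup3(char, char, bool) = tup3(char, char, R),  list(tup3(S1, tup3(R, S1, E), E)) = list(tup3(list(list(R)), S2, tup3(S1, R, S1))).
Decompose tup3/3: char = char,  char = char,  bool = R.
Delete trivial equation char = char.
Delete trivial equation char = char.
Bind R := bool; substituting into the remaining equation gives: list(tup3(S1, tup3(bool, S1, E), E)) = list(tup3(list(list(bool)), S2, tup3(S1, bool, S1))).
Decompose list/1: tup3(S1, tup3(bool, S1, E), E) = tup3(list(list(bool)), S2, tup3(S1, bool, S1)).
Decompose tup3/3: S1 = list(list(bool)),  tup3(bool, S1, E) = S2,  E = tup3(S1, bool, S1).
Bind S1 := list(list(bool)); substituting into the remaining equations gives: tup3(bool, list(list(bool)), E) = S2,  E = tup3(list(list(bool)), bool, list(list(bool))).
Bind S2 := tup3(bool, list(list(bool)), E); no other remaining equation mentions S2.
Bind E := tup3(list(list(bool)), bool, list(list(bool))). Substituting into the earlier binding gives S2 := tup3(bool, list(list(bool)), tup3(list(list(bool)), bool, list(list(bool)))).
MGU = { R ↦ bool, S1 ↦ list(list(bool)), S2 ↦ tup3(bool, list(list(bool)), tup3(list(list(bool)), bool, list(list(bool)))), E ↦ tup3(list(list(bool)), bool, list(list(bool))) }, so S1 ↦ list(list(bool)).

list(list(bool))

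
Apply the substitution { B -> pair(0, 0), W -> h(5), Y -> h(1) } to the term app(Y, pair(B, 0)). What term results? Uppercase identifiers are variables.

Replace each occurrence of B with pair(0, 0).
Replace each occurrence of Y with h(1).
Result: app(h(1), pair(pair(0, 0), 0)).

app(h(1), pair(pair(0, 0), 0))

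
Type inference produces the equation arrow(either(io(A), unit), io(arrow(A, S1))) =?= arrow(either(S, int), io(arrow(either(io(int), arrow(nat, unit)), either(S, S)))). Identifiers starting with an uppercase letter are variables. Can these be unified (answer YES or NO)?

NO

Decompose arrow/2: either(io(A), unit) =?= either(S, int),  io(arrow(A, S1)) =?= io(arrow(either(io(int), arrow(nat, unit)), either(S, S))).
Decompose either/2: io(A) =?= S,  unit =?= int.
Bind S := io(A); substituting into the one remaining equation that mentions S gives: io(arrow(A, S1)) =?= io(arrow(either(io(int), arrow(nat, unit)), either(io(A), io(A)))).
Clash: constants unit and int differ; no unifier exists.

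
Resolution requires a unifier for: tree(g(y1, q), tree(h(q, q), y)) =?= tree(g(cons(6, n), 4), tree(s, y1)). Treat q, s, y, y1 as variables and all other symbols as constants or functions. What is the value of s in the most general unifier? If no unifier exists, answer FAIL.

Decompose tree/2: g(y1, q) =?= g(cons(6, n), 4),  tree(h(q, q), y) =?= tree(s, y1).
Decompose g/2: y1 =?= cons(6, n),  q =?= 4.
Bind y1 := cons(6, n); substituting into the one remaining equation that mentions y1 gives: tree(h(q, q), y) =?= tree(s, cons(6, n)).
Bind q := 4; substituting into the remaining equation gives: tree(h(4, 4), y) =?= tree(s, cons(6, n)).
Decompose tree/2: h(4, 4) =?= s,  y =?= cons(6, n).
Bind s := h(4, 4); no other remaining equation mentions s.
Bind y := cons(6, n).
MGU = { y1 ↦ cons(6, n), q ↦ 4, s ↦ h(4, 4), y ↦ cons(6, n) }, so s ↦ h(4, 4).

h(4, 4)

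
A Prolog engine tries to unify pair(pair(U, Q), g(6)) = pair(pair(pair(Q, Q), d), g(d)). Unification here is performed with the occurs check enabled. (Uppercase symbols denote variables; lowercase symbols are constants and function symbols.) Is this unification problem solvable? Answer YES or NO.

NO

Decompose pair/2: pair(U, Q) = pair(pair(Q, Q), d),  g(6) = g(d).
Decompose pair/2: U = pair(Q, Q),  Q = d.
Bind U := pair(Q, Q); no other remaining equation mentions U.
Bind Q := d; no other remaining equation mentions Q. Substituting into the earlier binding gives U := pair(d, d).
Decompose g/1: 6 = d.
Clash: constants 6 and d differ; no unifier exists.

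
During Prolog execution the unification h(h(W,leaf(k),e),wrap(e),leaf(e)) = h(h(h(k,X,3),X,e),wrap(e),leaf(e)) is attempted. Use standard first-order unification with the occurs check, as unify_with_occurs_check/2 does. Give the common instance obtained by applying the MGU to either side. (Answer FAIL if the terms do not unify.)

h(h(h(k,leaf(k),3),leaf(k),e),wrap(e),leaf(e))

Decompose h/3: h(W,leaf(k),e) = h(h(k,X,3),X,e),  wrap(e) = wrap(e),  leaf(e) = leaf(e).
Decompose h/3: W = h(k,X,3),  leaf(k) = X,  e = e.
Bind W := h(k,X,3); no other remaining equation mentions W.
Bind X := leaf(k); no other remaining equation mentions X. Substituting into the earlier binding gives W := h(k,leaf(k),3).
Delete trivial equation e = e.
Delete trivial equation wrap(e) = wrap(e).
Delete trivial equation leaf(e) = leaf(e).
Applying the MGU to either side gives h(h(h(k,leaf(k),3),leaf(k),e),wrap(e),leaf(e)).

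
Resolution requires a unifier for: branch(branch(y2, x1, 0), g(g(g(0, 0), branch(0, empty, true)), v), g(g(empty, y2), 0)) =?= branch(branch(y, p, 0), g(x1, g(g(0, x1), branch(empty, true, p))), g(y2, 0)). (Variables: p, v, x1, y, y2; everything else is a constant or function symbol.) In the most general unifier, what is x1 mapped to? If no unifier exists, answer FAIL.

Decompose branch/3: branch(y2, x1, 0) =?= branch(y, p, 0),  g(g(g(0, 0), branch(0, empty, true)), v) =?= g(x1, g(g(0, x1), branch(empty, true, p))),  g(g(empty, y2), 0) =?= g(y2, 0).
Decompose branch/3: y2 =?= y,  x1 =?= p,  0 =?= 0.
Bind y2 := y; substituting into the one remaining equation that mentions y2 gives: g(g(empty, y), 0) =?= g(y, 0).
Bind x1 := p; substituting into the one remaining equation that mentions x1 gives: g(g(g(0, 0), branch(0, empty, true)), v) =?= g(p, g(g(0, p), branch(empty, true, p))).
Delete trivial equation 0 =?= 0.
Decompose g/2: g(g(0, 0), branch(0, empty, true)) =?= p,  v =?= g(g(0, p), branch(empty, true, p)).
Bind p := g(g(0, 0), branch(0, empty, true)); substituting into the one remaining equation that mentions p gives: v =?= g(g(0, g(g(0, 0), branch(0, empty, true))), branch(empty, true, g(g(0, 0), branch(0, empty, true)))). Substituting into the earlier binding gives x1 := g(g(0, 0), branch(0, empty, true)).
Bind v := g(g(0, g(g(0, 0), branch(0, empty, true))), branch(empty, true, g(g(0, 0), branch(0, empty, true)))); no other remaining equation mentions v.
Decompose g/2: g(empty, y) =?= y,  0 =?= 0.
Occurs check fails: y occurs in g(empty, y); the equation y =?= g(empty, y) has no finite solution.

FAIL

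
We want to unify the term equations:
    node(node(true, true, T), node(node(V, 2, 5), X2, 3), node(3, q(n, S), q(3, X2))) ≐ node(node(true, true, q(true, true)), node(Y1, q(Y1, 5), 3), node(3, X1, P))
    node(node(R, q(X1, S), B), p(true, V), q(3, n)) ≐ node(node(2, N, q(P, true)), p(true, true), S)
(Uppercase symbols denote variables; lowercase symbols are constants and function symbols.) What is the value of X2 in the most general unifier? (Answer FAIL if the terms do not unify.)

q(node(true, 2, 5), 5)

Decompose node/3: node(true, true, T) ≐ node(true, true, q(true, true)),  node(node(V, 2, 5), X2, 3) ≐ node(Y1, q(Y1, 5), 3),  node(3, q(n, S), q(3, X2)) ≐ node(3, X1, P).
Decompose node/3: true ≐ true,  true ≐ true,  T ≐ q(true, true).
Delete trivial equation true ≐ true.
Delete trivial equation true ≐ true.
Bind T := q(true, true); no other remaining equation mentions T.
Decompose node/3: node(V, 2, 5) ≐ Y1,  X2 ≐ q(Y1, 5),  3 ≐ 3.
Bind Y1 := node(V, 2, 5); substituting into the one remaining equation that mentions Y1 gives: X2 ≐ q(node(V, 2, 5), 5).
Bind X2 := q(node(V, 2, 5), 5); substituting into the one remaining equation that mentions X2 gives: node(3, q(n, S), q(3, q(node(V, 2, 5), 5))) ≐ node(3, X1, P).
Delete trivial equation 3 ≐ 3.
Decompose node/3: 3 ≐ 3,  q(n, S) ≐ X1,  q(3, q(node(V, 2, 5), 5)) ≐ P.
Delete trivial equation 3 ≐ 3.
Bind X1 := q(n, S); substituting into the one remaining equation that mentions X1 gives: node(node(R, q(q(n, S), S), B), p(true, V), q(3, n)) ≐ node(node(2, N, q(P, true)), p(true, true), S).
Bind P := q(3, q(node(V, 2, 5), 5)); substituting into the remaining equation gives: node(node(R, q(q(n, S), S), B), p(true, V), q(3, n)) ≐ node(node(2, N, q(q(3, q(node(V, 2, 5), 5)), true)), p(true, true), S).
Decompose node/3: node(R, q(q(n, S), S), B) ≐ node(2, N, q(q(3, q(node(V, 2, 5), 5)), true)),  p(true, V) ≐ p(true, true),  q(3, n) ≐ S.
Decompose node/3: R ≐ 2,  q(q(n, S), S) ≐ N,  B ≐ q(q(3, q(node(V, 2, 5), 5)), true).
Bind R := 2; no other remaining equation mentions R.
Bind N := q(q(n, S), S); no other remaining equation mentions N.
Bind B := q(q(3, q(node(V, 2, 5), 5)), true); no other remaining equation mentions B.
Decompose p/2: true ≐ true,  V ≐ true.
Delete trivial equation true ≐ true.
Bind V := true; no other remaining equation mentions V. Substituting into the earlier bindings gives Y1 := node(true, 2, 5), X2 := q(node(true, 2, 5), 5), P := q(3, q(node(true, 2, 5), 5)), B := q(q(3, q(node(true, 2, 5), 5)), true).
Bind S := q(3, n). Substituting into the earlier bindings gives X1 := q(n, q(3, n)), N := q(q(n, q(3, n)), q(3, n)).
MGU = { T -> q(true, true), Y1 -> node(true, 2, 5), X2 -> q(node(true, 2, 5), 5), X1 -> q(n, q(3, n)), P -> q(3, q(node(true, 2, 5), 5)), R -> 2, N -> q(q(n, q(3, n)), q(3, n)), B -> q(q(3, q(node(true, 2, 5), 5)), true), V -> true, S -> q(3, n) }, so X2 -> q(node(true, 2, 5), 5).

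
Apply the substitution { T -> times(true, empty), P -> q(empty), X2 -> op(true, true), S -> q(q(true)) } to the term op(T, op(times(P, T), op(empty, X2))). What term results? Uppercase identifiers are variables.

op(times(true, empty), op(times(q(empty), times(true, empty)), op(empty, op(true, true))))

Replace each occurrence of T with times(true, empty).
Replace each occurrence of P with q(empty).
Replace each occurrence of X2 with op(true, true).
Result: op(times(true, empty), op(times(q(empty), times(true, empty)), op(empty, op(true, true)))).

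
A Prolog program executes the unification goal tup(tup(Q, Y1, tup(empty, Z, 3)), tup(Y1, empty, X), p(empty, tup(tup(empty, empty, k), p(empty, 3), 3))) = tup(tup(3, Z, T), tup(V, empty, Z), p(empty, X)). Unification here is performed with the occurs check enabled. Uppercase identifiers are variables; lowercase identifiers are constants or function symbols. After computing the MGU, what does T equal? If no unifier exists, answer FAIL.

Decompose tup/3: tup(Q, Y1, tup(empty, Z, 3)) = tup(3, Z, T),  tup(Y1, empty, X) = tup(V, empty, Z),  p(empty, tup(tup(empty, empty, k), p(empty, 3), 3)) = p(empty, X).
Decompose tup/3: Q = 3,  Y1 = Z,  tup(empty, Z, 3) = T.
Bind Q := 3; no other remaining equation mentions Q.
Bind Y1 := Z; substituting into the one remaining equation that mentions Y1 gives: tup(Z, empty, X) = tup(V, empty, Z).
Bind T := tup(empty, Z, 3); no other remaining equation mentions T.
Decompose tup/3: Z = V,  empty = empty,  X = Z.
Bind Z := V; substituting into the one remaining equation that mentions Z gives: X = V. Substituting into the earlier bindings gives Y1 := V, T := tup(empty, V, 3).
Delete trivial equation empty = empty.
Bind X := V; substituting into the remaining equation gives: p(empty, tup(tup(empty, empty, k), p(empty, 3), 3)) = p(empty, V).
Decompose p/2: empty = empty,  tup(tup(empty, empty, k), p(empty, 3), 3) = V.
Delete trivial equation empty = empty.
Bind V := tup(tup(empty, empty, k), p(empty, 3), 3). Substituting into the earlier bindings gives Y1 := tup(tup(empty, empty, k), p(empty, 3), 3), T := tup(empty, tup(tup(empty, empty, k), p(empty, 3), 3), 3), Z := tup(tup(empty, empty, k), p(empty, 3), 3), X := tup(tup(empty, empty, k), p(empty, 3), 3).
MGU = { Q ↦ 3, Y1 ↦ tup(tup(empty, empty, k), p(empty, 3), 3), T ↦ tup(empty, tup(tup(empty, empty, k), p(empty, 3), 3), 3), Z ↦ tup(tup(empty, empty, k), p(empty, 3), 3), X ↦ tup(tup(empty, empty, k), p(empty, 3), 3), V ↦ tup(tup(empty, empty, k), p(empty, 3), 3) }, so T ↦ tup(empty, tup(tup(empty, empty, k), p(empty, 3), 3), 3).

tup(empty, tup(tup(empty, empty, k), p(empty, 3), 3), 3)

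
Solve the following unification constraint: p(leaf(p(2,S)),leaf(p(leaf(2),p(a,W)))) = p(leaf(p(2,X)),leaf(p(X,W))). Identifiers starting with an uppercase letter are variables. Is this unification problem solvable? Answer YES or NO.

Decompose p/2: leaf(p(2,S)) = leaf(p(2,X)),  leaf(p(leaf(2),p(a,W))) = leaf(p(X,W)).
Decompose leaf/1: p(2,S) = p(2,X).
Decompose p/2: 2 = 2,  S = X.
Delete trivial equation 2 = 2.
Bind S := X; no other remaining equation mentions S.
Decompose leaf/1: p(leaf(2),p(a,W)) = p(X,W).
Decompose p/2: leaf(2) = X,  p(a,W) = W.
Bind X := leaf(2); no other remaining equation mentions X. Substituting into the earlier binding gives S := leaf(2).
Occurs check fails: W occurs in p(a,W); the equation W = p(a,W) has no finite solution.

NO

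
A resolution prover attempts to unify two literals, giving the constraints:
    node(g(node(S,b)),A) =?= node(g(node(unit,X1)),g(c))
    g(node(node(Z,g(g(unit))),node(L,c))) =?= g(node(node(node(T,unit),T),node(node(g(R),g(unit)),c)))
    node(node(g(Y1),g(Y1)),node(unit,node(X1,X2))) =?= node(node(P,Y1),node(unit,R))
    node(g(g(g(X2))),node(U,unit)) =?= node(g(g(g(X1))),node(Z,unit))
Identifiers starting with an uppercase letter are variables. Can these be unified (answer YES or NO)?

Decompose node/2: g(node(S,b)) =?= g(node(unit,X1)),  A =?= g(c).
Decompose g/1: node(S,b) =?= node(unit,X1).
Decompose node/2: S =?= unit,  b =?= X1.
Bind S := unit; no other remaining equation mentions S.
Bind X1 := b; substituting into the 2 remaining equations that mention X1 gives: node(node(g(Y1),g(Y1)),node(unit,node(b,X2))) =?= node(node(P,Y1),node(unit,R)),  node(g(g(g(X2))),node(U,unit)) =?= node(g(g(g(b))),node(Z,unit)).
Bind A := g(c); no other remaining equation mentions A.
Decompose g/1: node(node(Z,g(g(unit))),node(L,c)) =?= node(node(node(T,unit),T),node(node(g(R),g(unit)),c)).
Decompose node/2: node(Z,g(g(unit))) =?= node(node(T,unit),T),  node(L,c) =?= node(node(g(R),g(unit)),c).
Decompose node/2: Z =?= node(T,unit),  g(g(unit)) =?= T.
Bind Z := node(T,unit); substituting into the one remaining equation that mentions Z gives: node(g(g(g(X2))),node(U,unit)) =?= node(g(g(g(b))),node(node(T,unit),unit)).
Bind T := g(g(unit)); substituting into the one remaining equation that mentions T gives: node(g(g(g(X2))),node(U,unit)) =?= node(g(g(g(b))),node(node(g(g(unit)),unit),unit)). Substituting into the earlier binding gives Z := node(g(g(unit)),unit).
Decompose node/2: L =?= node(g(R),g(unit)),  c =?= c.
Bind L := node(g(R),g(unit)); no other remaining equation mentions L.
Delete trivial equation c =?= c.
Decompose node/2: node(g(Y1),g(Y1)) =?= node(P,Y1),  node(unit,node(b,X2)) =?= node(unit,R).
Decompose node/2: g(Y1) =?= P,  g(Y1) =?= Y1.
Bind P := g(Y1); no other remaining equation mentions P.
Occurs check fails: Y1 occurs in g(Y1); the equation Y1 =?= g(Y1) has no finite solution.

NO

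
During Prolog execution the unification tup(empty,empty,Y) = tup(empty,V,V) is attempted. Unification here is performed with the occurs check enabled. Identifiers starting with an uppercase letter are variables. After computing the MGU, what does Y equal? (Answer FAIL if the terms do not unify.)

Decompose tup/3: empty = empty,  empty = V,  Y = V.
Delete trivial equation empty = empty.
Bind V := empty; substituting into the remaining equation gives: Y = empty.
Bind Y := empty.
MGU = { V -> empty, Y -> empty }, so Y -> empty.

empty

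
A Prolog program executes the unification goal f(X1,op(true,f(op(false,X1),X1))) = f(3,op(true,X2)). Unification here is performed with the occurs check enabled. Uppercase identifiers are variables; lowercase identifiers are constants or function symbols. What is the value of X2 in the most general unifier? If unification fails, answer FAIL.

f(op(false,3),3)

Decompose f/2: X1 = 3,  op(true,f(op(false,X1),X1)) = op(true,X2).
Bind X1 := 3; substituting into the remaining equation gives: op(true,f(op(false,3),3)) = op(true,X2).
Decompose op/2: true = true,  f(op(false,3),3) = X2.
Delete trivial equation true = true.
Bind X2 := f(op(false,3),3).
MGU = { X1 -> 3, X2 -> f(op(false,3),3) }, so X2 -> f(op(false,3),3).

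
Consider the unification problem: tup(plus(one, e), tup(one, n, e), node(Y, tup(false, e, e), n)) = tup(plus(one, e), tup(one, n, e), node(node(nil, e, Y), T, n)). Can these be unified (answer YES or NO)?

Decompose tup/3: plus(one, e) = plus(one, e),  tup(one, n, e) = tup(one, n, e),  node(Y, tup(false, e, e), n) = node(node(nil, e, Y), T, n).
Delete trivial equation plus(one, e) = plus(one, e).
Delete trivial equation tup(one, n, e) = tup(one, n, e).
Decompose node/3: Y = node(nil, e, Y),  tup(false, e, e) = T,  n = n.
Occurs check fails: Y occurs in node(nil, e, Y); the equation Y = node(nil, e, Y) has no finite solution.

NO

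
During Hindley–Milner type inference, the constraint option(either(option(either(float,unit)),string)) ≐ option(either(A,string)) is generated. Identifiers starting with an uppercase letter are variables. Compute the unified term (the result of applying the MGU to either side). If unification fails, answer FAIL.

Decompose option/1: either(option(either(float,unit)),string) ≐ either(A,string).
Decompose either/2: option(either(float,unit)) ≐ A,  string ≐ string.
Bind A := option(either(float,unit)); no other remaining equation mentions A.
Delete trivial equation string ≐ string.
Applying the MGU to either side gives option(either(option(either(float,unit)),string)).

option(either(option(either(float,unit)),string))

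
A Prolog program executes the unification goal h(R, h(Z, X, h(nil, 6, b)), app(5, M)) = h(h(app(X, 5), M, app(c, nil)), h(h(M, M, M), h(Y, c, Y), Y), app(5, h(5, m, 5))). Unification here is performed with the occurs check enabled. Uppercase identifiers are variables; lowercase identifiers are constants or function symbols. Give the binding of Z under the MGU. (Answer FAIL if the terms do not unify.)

h(h(5, m, 5), h(5, m, 5), h(5, m, 5))

Decompose h/3: R = h(app(X, 5), M, app(c, nil)),  h(Z, X, h(nil, 6, b)) = h(h(M, M, M), h(Y, c, Y), Y),  app(5, M) = app(5, h(5, m, 5)).
Bind R := h(app(X, 5), M, app(c, nil)); no other remaining equation mentions R.
Decompose h/3: Z = h(M, M, M),  X = h(Y, c, Y),  h(nil, 6, b) = Y.
Bind Z := h(M, M, M); no other remaining equation mentions Z.
Bind X := h(Y, c, Y); no other remaining equation mentions X. Substituting into the earlier binding gives R := h(app(h(Y, c, Y), 5), M, app(c, nil)).
Bind Y := h(nil, 6, b); no other remaining equation mentions Y. Substituting into the earlier bindings gives R := h(app(h(h(nil, 6, b), c, h(nil, 6, b)), 5), M, app(c, nil)), X := h(h(nil, 6, b), c, h(nil, 6, b)).
Decompose app/2: 5 = 5,  M = h(5, m, 5).
Delete trivial equation 5 = 5.
Bind M := h(5, m, 5). Substituting into the earlier bindings gives R := h(app(h(h(nil, 6, b), c, h(nil, 6, b)), 5), h(5, m, 5), app(c, nil)), Z := h(h(5, m, 5), h(5, m, 5), h(5, m, 5)).
MGU = { R -> h(app(h(h(nil, 6, b), c, h(nil, 6, b)), 5), h(5, m, 5), app(c, nil)), Z -> h(h(5, m, 5), h(5, m, 5), h(5, m, 5)), X -> h(h(nil, 6, b), c, h(nil, 6, b)), Y -> h(nil, 6, b), M -> h(5, m, 5) }, so Z -> h(h(5, m, 5), h(5, m, 5), h(5, m, 5)).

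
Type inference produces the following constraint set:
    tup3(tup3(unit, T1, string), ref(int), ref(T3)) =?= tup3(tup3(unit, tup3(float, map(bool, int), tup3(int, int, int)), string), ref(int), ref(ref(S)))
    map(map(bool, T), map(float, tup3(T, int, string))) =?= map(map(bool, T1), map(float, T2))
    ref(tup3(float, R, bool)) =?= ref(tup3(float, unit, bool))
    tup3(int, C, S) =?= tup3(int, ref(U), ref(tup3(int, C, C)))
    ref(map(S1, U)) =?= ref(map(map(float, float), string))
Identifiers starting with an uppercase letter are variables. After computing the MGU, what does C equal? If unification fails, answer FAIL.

Decompose tup3/3: tup3(unit, T1, string) =?= tup3(unit, tup3(float, map(bool, int), tup3(int, int, int)), string),  ref(int) =?= ref(int),  ref(T3) =?= ref(ref(S)).
Decompose tup3/3: unit =?= unit,  T1 =?= tup3(float, map(bool, int), tup3(int, int, int)),  string =?= string.
Delete trivial equation unit =?= unit.
Bind T1 := tup3(float, map(bool, int), tup3(int, int, int)); substituting into the one remaining equation that mentions T1 gives: map(map(bool, T), map(float, tup3(T, int, string))) =?= map(map(bool, tup3(float, map(bool, int), tup3(int, int, int))), map(float, T2)).
Delete trivial equation string =?= string.
Delete trivial equation ref(int) =?= ref(int).
Decompose ref/1: T3 =?= ref(S).
Bind T3 := ref(S); no other remaining equation mentions T3.
Decompose map/2: map(bool, T) =?= map(bool, tup3(float, map(bool, int), tup3(int, int, int))),  map(float, tup3(T, int, string)) =?= map(float, T2).
Decompose map/2: bool =?= bool,  T =?= tup3(float, map(bool, int), tup3(int, int, int)).
Delete trivial equation bool =?= bool.
Bind T := tup3(float, map(bool, int), tup3(int, int, int)); substituting into the one remaining equation that mentions T gives: map(float, tup3(tup3(float, map(bool, int), tup3(int, int, int)), int, string)) =?= map(float, T2).
Decompose map/2: float =?= float,  tup3(tup3(float, map(bool, int), tup3(int, int, int)), int, string) =?= T2.
Delete trivial equation float =?= float.
Bind T2 := tup3(tup3(float, map(bool, int), tup3(int, int, int)), int, string); no other remaining equation mentions T2.
Decompose ref/1: tup3(float, R, bool) =?= tup3(float, unit, bool).
Decompose tup3/3: float =?= float,  R =?= unit,  bool =?= bool.
Delete trivial equation float =?= float.
Bind R := unit; no other remaining equation mentions R.
Delete trivial equation bool =?= bool.
Decompose tup3/3: int =?= int,  C =?= ref(U),  S =?= ref(tup3(int, C, C)).
Delete trivial equation int =?= int.
Bind C := ref(U); substituting into the one remaining equation that mentions C gives: S =?= ref(tup3(int, ref(U), ref(U))).
Bind S := ref(tup3(int, ref(U), ref(U))); no other remaining equation mentions S. Substituting into the earlier binding gives T3 := ref(ref(tup3(int, ref(U), ref(U)))).
Decompose ref/1: map(S1, U) =?= map(map(float, float), string).
Decompose map/2: S1 =?= map(float, float),  U =?= string.
Bind S1 := map(float, float); no other remaining equation mentions S1.
Bind U := string. Substituting into the earlier bindings gives T3 := ref(ref(tup3(int, ref(string), ref(string)))), C := ref(string), S := ref(tup3(int, ref(string), ref(string))).
MGU = { T1 -> tup3(float, map(bool, int), tup3(int, int, int)), T3 -> ref(ref(tup3(int, ref(string), ref(string)))), T -> tup3(float, map(bool, int), tup3(int, int, int)), T2 -> tup3(tup3(float, map(bool, int), tup3(int, int, int)), int, string), R -> unit, C -> ref(string), S -> ref(tup3(int, ref(string), ref(string))), S1 -> map(float, float), U -> string }, so C -> ref(string).

ref(string)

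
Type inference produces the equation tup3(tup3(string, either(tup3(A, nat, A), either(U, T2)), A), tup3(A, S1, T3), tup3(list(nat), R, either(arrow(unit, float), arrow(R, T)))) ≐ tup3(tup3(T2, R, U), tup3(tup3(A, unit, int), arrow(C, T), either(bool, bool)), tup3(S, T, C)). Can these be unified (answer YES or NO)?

Decompose tup3/3: tup3(string, either(tup3(A, nat, A), either(U, T2)), A) ≐ tup3(T2, R, U),  tup3(A, S1, T3) ≐ tup3(tup3(A, unit, int), arrow(C, T), either(bool, bool)),  tup3(list(nat), R, either(arrow(unit, float), arrow(R, T))) ≐ tup3(S, T, C).
Decompose tup3/3: string ≐ T2,  either(tup3(A, nat, A), either(U, T2)) ≐ R,  A ≐ U.
Bind T2 := string; substituting into the one remaining equation that mentions T2 gives: either(tup3(A, nat, A), either(U, string)) ≐ R.
Bind R := either(tup3(A, nat, A), either(U, string)); substituting into the one remaining equation that mentions R gives: tup3(list(nat), either(tup3(A, nat, A), either(U, string)), either(arrow(unit, float), arrow(either(tup3(A, nat, A), either(U, string)), T))) ≐ tup3(S, T, C).
Bind A := U; substituting into the remaining equations gives: tup3(U, S1, T3) ≐ tup3(tup3(U, unit, int), arrow(C, T), either(bool, bool)),  tup3(list(nat), either(tup3(U, nat, U), either(U, string)), either(arrow(unit, float), arrow(either(tup3(U, nat, U), either(U, string)), T))) ≐ tup3(S, T, C). Substituting into the earlier binding gives R := either(tup3(U, nat, U), either(U, string)).
Decompose tup3/3: U ≐ tup3(U, unit, int),  S1 ≐ arrow(C, T),  T3 ≐ either(bool, bool).
Occurs check fails: U occurs in tup3(U, unit, int); the equation U ≐ tup3(U, unit, int) has no finite solution.

NO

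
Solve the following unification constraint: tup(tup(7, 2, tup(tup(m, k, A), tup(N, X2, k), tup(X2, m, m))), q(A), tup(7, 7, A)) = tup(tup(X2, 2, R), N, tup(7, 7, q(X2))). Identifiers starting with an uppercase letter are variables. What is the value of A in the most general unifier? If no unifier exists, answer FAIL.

q(7)

Decompose tup/3: tup(7, 2, tup(tup(m, k, A), tup(N, X2, k), tup(X2, m, m))) = tup(X2, 2, R),  q(A) = N,  tup(7, 7, A) = tup(7, 7, q(X2)).
Decompose tup/3: 7 = X2,  2 = 2,  tup(tup(m, k, A), tup(N, X2, k), tup(X2, m, m)) = R.
Bind X2 := 7; substituting into the 2 remaining equations that mention X2 gives: tup(tup(m, k, A), tup(N, 7, k), tup(7, m, m)) = R,  tup(7, 7, A) = tup(7, 7, q(7)).
Delete trivial equation 2 = 2.
Bind R := tup(tup(m, k, A), tup(N, 7, k), tup(7, m, m)); no other remaining equation mentions R.
Bind N := q(A); no other remaining equation mentions N. Substituting into the earlier binding gives R := tup(tup(m, k, A), tup(q(A), 7, k), tup(7, m, m)).
Decompose tup/3: 7 = 7,  7 = 7,  A = q(7).
Delete trivial equation 7 = 7.
Delete trivial equation 7 = 7.
Bind A := q(7). Substituting into the earlier bindings gives R := tup(tup(m, k, q(7)), tup(q(q(7)), 7, k), tup(7, m, m)), N := q(q(7)).
MGU = { X2 -> 7, R -> tup(tup(m, k, q(7)), tup(q(q(7)), 7, k), tup(7, m, m)), N -> q(q(7)), A -> q(7) }, so A -> q(7).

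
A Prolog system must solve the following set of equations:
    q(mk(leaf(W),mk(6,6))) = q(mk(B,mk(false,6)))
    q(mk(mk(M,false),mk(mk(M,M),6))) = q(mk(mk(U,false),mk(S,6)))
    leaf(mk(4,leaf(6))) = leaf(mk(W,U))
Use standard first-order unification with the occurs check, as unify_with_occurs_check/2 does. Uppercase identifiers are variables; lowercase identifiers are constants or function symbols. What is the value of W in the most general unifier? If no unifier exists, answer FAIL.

FAIL

Decompose q/1: mk(leaf(W),mk(6,6)) = mk(B,mk(false,6)).
Decompose mk/2: leaf(W) = B,  mk(6,6) = mk(false,6).
Bind B := leaf(W); no other remaining equation mentions B.
Decompose mk/2: 6 = false,  6 = 6.
Clash: constants 6 and false differ; no unifier exists.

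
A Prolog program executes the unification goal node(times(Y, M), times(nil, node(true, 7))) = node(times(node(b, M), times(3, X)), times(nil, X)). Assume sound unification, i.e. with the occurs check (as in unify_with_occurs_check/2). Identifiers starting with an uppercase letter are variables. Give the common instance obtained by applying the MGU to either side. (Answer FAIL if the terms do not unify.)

Decompose node/2: times(Y, M) = times(node(b, M), times(3, X)),  times(nil, node(true, 7)) = times(nil, X).
Decompose times/2: Y = node(b, M),  M = times(3, X).
Bind Y := node(b, M); no other remaining equation mentions Y.
Bind M := times(3, X); no other remaining equation mentions M. Substituting into the earlier binding gives Y := node(b, times(3, X)).
Decompose times/2: nil = nil,  node(true, 7) = X.
Delete trivial equation nil = nil.
Bind X := node(true, 7). Substituting into the earlier bindings gives Y := node(b, times(3, node(true, 7))), M := times(3, node(true, 7)).
Applying the MGU to either side gives node(times(node(b, times(3, node(true, 7))), times(3, node(true, 7))), times(nil, node(true, 7))).

node(times(node(b, times(3, node(true, 7))), times(3, node(true, 7))), times(nil, node(true, 7)))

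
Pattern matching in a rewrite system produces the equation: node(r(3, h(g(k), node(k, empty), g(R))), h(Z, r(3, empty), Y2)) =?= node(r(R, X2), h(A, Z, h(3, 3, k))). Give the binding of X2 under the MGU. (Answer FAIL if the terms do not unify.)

h(g(k), node(k, empty), g(3))

Decompose node/2: r(3, h(g(k), node(k, empty), g(R))) =?= r(R, X2),  h(Z, r(3, empty), Y2) =?= h(A, Z, h(3, 3, k)).
Decompose r/2: 3 =?= R,  h(g(k), node(k, empty), g(R)) =?= X2.
Bind R := 3; substituting into the one remaining equation that mentions R gives: h(g(k), node(k, empty), g(3)) =?= X2.
Bind X2 := h(g(k), node(k, empty), g(3)); no other remaining equation mentions X2.
Decompose h/3: Z =?= A,  r(3, empty) =?= Z,  Y2 =?= h(3, 3, k).
Bind Z := A; substituting into the one remaining equation that mentions Z gives: r(3, empty) =?= A.
Bind A := r(3, empty); no other remaining equation mentions A. Substituting into the earlier binding gives Z := r(3, empty).
Bind Y2 := h(3, 3, k).
MGU = { R := 3, X2 := h(g(k), node(k, empty), g(3)), Z := r(3, empty), A := r(3, empty), Y2 := h(3, 3, k) }, so X2 := h(g(k), node(k, empty), g(3)).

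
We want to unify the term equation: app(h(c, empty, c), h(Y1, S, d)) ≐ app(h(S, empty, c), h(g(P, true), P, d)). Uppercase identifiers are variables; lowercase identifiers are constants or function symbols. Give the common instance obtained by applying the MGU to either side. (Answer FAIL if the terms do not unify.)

Decompose app/2: h(c, empty, c) ≐ h(S, empty, c),  h(Y1, S, d) ≐ h(g(P, true), P, d).
Decompose h/3: c ≐ S,  empty ≐ empty,  c ≐ c.
Bind S := c; substituting into the one remaining equation that mentions S gives: h(Y1, c, d) ≐ h(g(P, true), P, d).
Delete trivial equation empty ≐ empty.
Delete trivial equation c ≐ c.
Decompose h/3: Y1 ≐ g(P, true),  c ≐ P,  d ≐ d.
Bind Y1 := g(P, true); no other remaining equation mentions Y1.
Bind P := c; no other remaining equation mentions P. Substituting into the earlier binding gives Y1 := g(c, true).
Delete trivial equation d ≐ d.
Applying the MGU to either side gives app(h(c, empty, c), h(g(c, true), c, d)).

app(h(c, empty, c), h(g(c, true), c, d))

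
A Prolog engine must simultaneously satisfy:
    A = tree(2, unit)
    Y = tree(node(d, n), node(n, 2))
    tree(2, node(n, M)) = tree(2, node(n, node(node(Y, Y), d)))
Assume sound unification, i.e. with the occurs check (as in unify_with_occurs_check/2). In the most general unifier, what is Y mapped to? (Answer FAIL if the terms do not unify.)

Bind A := tree(2, unit); no other remaining equation mentions A.
Bind Y := tree(node(d, n), node(n, 2)); substituting into the remaining equation gives: tree(2, node(n, M)) = tree(2, node(n, node(node(tree(node(d, n), node(n, 2)), tree(node(d, n), node(n, 2))), d))).
Decompose tree/2: 2 = 2,  node(n, M) = node(n, node(node(tree(node(d, n), node(n, 2)), tree(node(d, n), node(n, 2))), d)).
Delete trivial equation 2 = 2.
Decompose node/2: n = n,  M = node(node(tree(node(d, n), node(n, 2)), tree(node(d, n), node(n, 2))), d).
Delete trivial equation n = n.
Bind M := node(node(tree(node(d, n), node(n, 2)), tree(node(d, n), node(n, 2))), d).
MGU = { A = tree(2, unit), Y = tree(node(d, n), node(n, 2)), M = node(node(tree(node(d, n), node(n, 2)), tree(node(d, n), node(n, 2))), d) }, so Y = tree(node(d, n), node(n, 2)).

tree(node(d, n), node(n, 2))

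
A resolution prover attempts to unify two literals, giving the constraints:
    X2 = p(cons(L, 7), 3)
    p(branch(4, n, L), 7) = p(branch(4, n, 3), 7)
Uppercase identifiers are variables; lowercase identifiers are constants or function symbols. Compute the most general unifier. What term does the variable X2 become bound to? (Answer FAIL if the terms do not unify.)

Bind X2 := p(cons(L, 7), 3); no other remaining equation mentions X2.
Decompose p/2: branch(4, n, L) = branch(4, n, 3),  7 = 7.
Decompose branch/3: 4 = 4,  n = n,  L = 3.
Delete trivial equation 4 = 4.
Delete trivial equation n = n.
Bind L := 3; no other remaining equation mentions L. Substituting into the earlier binding gives X2 := p(cons(3, 7), 3).
Delete trivial equation 7 = 7.
MGU = { X2 := p(cons(3, 7), 3), L := 3 }, so X2 := p(cons(3, 7), 3).

p(cons(3, 7), 3)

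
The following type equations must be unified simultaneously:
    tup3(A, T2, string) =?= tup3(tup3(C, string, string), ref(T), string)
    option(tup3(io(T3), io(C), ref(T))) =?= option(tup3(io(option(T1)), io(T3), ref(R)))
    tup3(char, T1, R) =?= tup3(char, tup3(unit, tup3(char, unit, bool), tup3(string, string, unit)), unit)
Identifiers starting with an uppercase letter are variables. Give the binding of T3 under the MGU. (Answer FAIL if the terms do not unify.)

Decompose tup3/3: A =?= tup3(C, string, string),  T2 =?= ref(T),  string =?= string.
Bind A := tup3(C, string, string); no other remaining equation mentions A.
Bind T2 := ref(T); no other remaining equation mentions T2.
Delete trivial equation string =?= string.
Decompose option/1: tup3(io(T3), io(C), ref(T)) =?= tup3(io(option(T1)), io(T3), ref(R)).
Decompose tup3/3: io(T3) =?= io(option(T1)),  io(C) =?= io(T3),  ref(T) =?= ref(R).
Decompose io/1: T3 =?= option(T1).
Bind T3 := option(T1); substituting into the one remaining equation that mentions T3 gives: io(C) =?= io(option(T1)).
Decompose io/1: C =?= option(T1).
Bind C := option(T1); no other remaining equation mentions C. Substituting into the earlier binding gives A := tup3(option(T1), string, string).
Decompose ref/1: T =?= R.
Bind T := R; no other remaining equation mentions T. Substituting into the earlier binding gives T2 := ref(R).
Decompose tup3/3: char =?= char,  T1 =?= tup3(unit, tup3(char, unit, bool), tup3(string, string, unit)),  R =?= unit.
Delete trivial equation char =?= char.
Bind T1 := tup3(unit, tup3(char, unit, bool), tup3(string, string, unit)); no other remaining equation mentions T1. Substituting into the earlier bindings gives A := tup3(option(tup3(unit, tup3(char, unit, bool), tup3(string, string, unit))), string, string), T3 := option(tup3(unit, tup3(char, unit, bool), tup3(string, string, unit))), C := option(tup3(unit, tup3(char, unit, bool), tup3(string, string, unit))).
Bind R := unit. Substituting into the earlier bindings gives T2 := ref(unit), T := unit.
MGU = { A -> tup3(option(tup3(unit, tup3(char, unit, bool), tup3(string, string, unit))), string, string), T2 -> ref(unit), T3 -> option(tup3(unit, tup3(char, unit, bool), tup3(string, string, unit))), C -> option(tup3(unit, tup3(char, unit, bool), tup3(string, string, unit))), T -> unit, T1 -> tup3(unit, tup3(char, unit, bool), tup3(string, string, unit)), R -> unit }, so T3 -> option(tup3(unit, tup3(char, unit, bool), tup3(string, string, unit))).

option(tup3(unit, tup3(char, unit, bool), tup3(string, string, unit)))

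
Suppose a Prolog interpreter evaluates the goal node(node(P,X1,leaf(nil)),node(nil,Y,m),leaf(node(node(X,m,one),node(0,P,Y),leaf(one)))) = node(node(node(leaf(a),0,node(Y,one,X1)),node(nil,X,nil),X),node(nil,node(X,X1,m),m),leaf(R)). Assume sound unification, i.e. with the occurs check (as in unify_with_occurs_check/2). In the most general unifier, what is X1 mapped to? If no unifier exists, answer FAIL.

Decompose node/3: node(P,X1,leaf(nil)) = node(node(leaf(a),0,node(Y,one,X1)),node(nil,X,nil),X),  node(nil,Y,m) = node(nil,node(X,X1,m),m),  leaf(node(node(X,m,one),node(0,P,Y),leaf(one))) = leaf(R).
Decompose node/3: P = node(leaf(a),0,node(Y,one,X1)),  X1 = node(nil,X,nil),  leaf(nil) = X.
Bind P := node(leaf(a),0,node(Y,one,X1)); substituting into the one remaining equation that mentions P gives: leaf(node(node(X,m,one),node(0,node(leaf(a),0,node(Y,one,X1)),Y),leaf(one))) = leaf(R).
Bind X1 := node(nil,X,nil); substituting into the 2 remaining equations that mention X1 gives: node(nil,Y,m) = node(nil,node(X,node(nil,X,nil),m),m),  leaf(node(node(X,m,one),node(0,node(leaf(a),0,node(Y,one,node(nil,X,nil))),Y),leaf(one))) = leaf(R). Substituting into the earlier binding gives P := node(leaf(a),0,node(Y,one,node(nil,X,nil))).
Bind X := leaf(nil); substituting into the remaining equations gives: node(nil,Y,m) = node(nil,node(leaf(nil),node(nil,leaf(nil),nil),m),m),  leaf(node(node(leaf(nil),m,one),node(0,node(leaf(a),0,node(Y,one,node(nil,leaf(nil),nil))),Y),leaf(one))) = leaf(R). Substituting into the earlier bindings gives P := node(leaf(a),0,node(Y,one,node(nil,leaf(nil),nil))), X1 := node(nil,leaf(nil),nil).
Decompose node/3: nil = nil,  Y = node(leaf(nil),node(nil,leaf(nil),nil),m),  m = m.
Delete trivial equation nil = nil.
Bind Y := node(leaf(nil),node(nil,leaf(nil),nil),m); substituting into the one remaining equation that mentions Y gives: leaf(node(node(leaf(nil),m,one),node(0,node(leaf(a),0,node(node(leaf(nil),node(nil,leaf(nil),nil),m),one,node(nil,leaf(nil),nil))),node(leaf(nil),node(nil,leaf(nil),nil),m)),leaf(one))) = leaf(R). Substituting into the earlier binding gives P := node(leaf(a),0,node(node(leaf(nil),node(nil,leaf(nil),nil),m),one,node(nil,leaf(nil),nil))).
Delete trivial equation m = m.
Decompose leaf/1: node(node(leaf(nil),m,one),node(0,node(leaf(a),0,node(node(leaf(nil),node(nil,leaf(nil),nil),m),one,node(nil,leaf(nil),nil))),node(leaf(nil),node(nil,leaf(nil),nil),m)),leaf(one)) = R.
Bind R := node(node(leaf(nil),m,one),node(0,node(leaf(a),0,node(node(leaf(nil),node(nil,leaf(nil),nil),m),one,node(nil,leaf(nil),nil))),node(leaf(nil),node(nil,leaf(nil),nil),m)),leaf(one)).
MGU = { P ↦ node(leaf(a),0,node(node(leaf(nil),node(nil,leaf(nil),nil),m),one,node(nil,leaf(nil),nil))), X1 ↦ node(nil,leaf(nil),nil), X ↦ leaf(nil), Y ↦ node(leaf(nil),node(nil,leaf(nil),nil),m), R ↦ node(node(leaf(nil),m,one),node(0,node(leaf(a),0,node(node(leaf(nil),node(nil,leaf(nil),nil),m),one,node(nil,leaf(nil),nil))),node(leaf(nil),node(nil,leaf(nil),nil),m)),leaf(one)) }, so X1 ↦ node(nil,leaf(nil),nil).

node(nil,leaf(nil),nil)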